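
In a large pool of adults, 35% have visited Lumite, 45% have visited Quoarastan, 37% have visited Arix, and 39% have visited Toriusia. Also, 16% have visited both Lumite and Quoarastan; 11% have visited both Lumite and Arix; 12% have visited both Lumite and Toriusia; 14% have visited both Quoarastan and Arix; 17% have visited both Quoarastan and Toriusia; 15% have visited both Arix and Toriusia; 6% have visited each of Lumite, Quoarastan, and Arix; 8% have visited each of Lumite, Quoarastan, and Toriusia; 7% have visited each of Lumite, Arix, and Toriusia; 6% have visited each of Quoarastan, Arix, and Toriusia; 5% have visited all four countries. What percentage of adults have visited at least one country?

Using inclusion–exclusion:
P(at least one) = 35 + 45 + 37 + 39 − 16 − 11 − 12 − 14 − 17 − 15 + 6 + 8 + 7 + 6 − 5 = 93%

93%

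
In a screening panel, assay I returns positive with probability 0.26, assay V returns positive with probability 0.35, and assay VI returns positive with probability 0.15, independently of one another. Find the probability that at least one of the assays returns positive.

0.59115

P(none) = (1 − 0.26) × (1 − 0.35) × (1 − 0.15) = 0.74 × 0.65 × 0.85 = 0.40885
P(at least one) = 1 − 0.40885 = 0.59115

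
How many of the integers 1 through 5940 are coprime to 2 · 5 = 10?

2376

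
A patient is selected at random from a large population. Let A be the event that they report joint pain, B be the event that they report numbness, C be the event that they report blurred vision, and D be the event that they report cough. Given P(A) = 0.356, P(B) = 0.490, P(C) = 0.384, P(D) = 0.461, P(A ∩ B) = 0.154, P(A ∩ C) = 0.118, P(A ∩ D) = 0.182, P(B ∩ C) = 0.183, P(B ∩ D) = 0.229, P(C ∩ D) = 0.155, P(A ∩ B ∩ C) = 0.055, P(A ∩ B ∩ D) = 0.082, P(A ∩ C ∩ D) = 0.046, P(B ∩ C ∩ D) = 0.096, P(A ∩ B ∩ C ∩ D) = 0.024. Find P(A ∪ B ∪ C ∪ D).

0.925

P(A ∪ B ∪ C ∪ D) = 0.356 + 0.490 + 0.384 + 0.461 − 0.154 − 0.118 − 0.182 − 0.183 − 0.229 − 0.155 + 0.055 + 0.082 + 0.046 + 0.096 − 0.024 = 0.925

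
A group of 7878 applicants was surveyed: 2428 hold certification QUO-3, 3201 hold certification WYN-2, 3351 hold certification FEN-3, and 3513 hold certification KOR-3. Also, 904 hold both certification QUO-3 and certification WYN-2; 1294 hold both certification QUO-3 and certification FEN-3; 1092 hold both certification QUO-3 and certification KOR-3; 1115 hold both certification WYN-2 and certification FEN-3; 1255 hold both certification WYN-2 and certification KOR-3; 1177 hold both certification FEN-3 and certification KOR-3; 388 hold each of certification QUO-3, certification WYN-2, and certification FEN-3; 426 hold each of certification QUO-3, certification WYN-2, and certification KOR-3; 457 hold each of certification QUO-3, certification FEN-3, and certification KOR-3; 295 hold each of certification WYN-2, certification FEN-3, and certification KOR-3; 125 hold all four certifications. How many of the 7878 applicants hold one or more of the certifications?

7097

Apply inclusion-exclusion:
N(≥1) = 2428 + 3201 + 3351 + 3513 − 904 − 1294 − 1092 − 1115 − 1255 − 1177 + 388 + 426 + 457 + 295 − 125 = 7097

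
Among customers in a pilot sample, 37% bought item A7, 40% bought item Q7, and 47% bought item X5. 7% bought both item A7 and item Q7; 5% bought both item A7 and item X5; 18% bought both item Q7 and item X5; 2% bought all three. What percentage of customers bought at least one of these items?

P(at least one) = 37 + 40 + 47 − 7 − 5 − 18 + 2 = 96%

96%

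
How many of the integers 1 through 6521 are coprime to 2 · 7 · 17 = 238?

2630

Apply inclusion-exclusion:
floor(6521/2) + floor(6521/7) + floor(6521/17) − floor(6521/14) − floor(6521/34) − floor(6521/119) + floor(6521/238) = 3260 + 931 + 383 − 465 − 191 − 54 + 27 = 3891
6521 − 3891 = 2630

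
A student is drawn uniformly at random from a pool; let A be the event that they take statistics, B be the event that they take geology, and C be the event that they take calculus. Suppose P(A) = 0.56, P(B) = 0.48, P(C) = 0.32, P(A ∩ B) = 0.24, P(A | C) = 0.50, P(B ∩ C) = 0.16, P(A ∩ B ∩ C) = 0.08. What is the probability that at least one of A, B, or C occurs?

0.88

P(A ∩ C) = P(C)·P(A|C) = 0.32 × 0.50 = 0.16
P(A ∪ B ∪ C) = 0.56 + 0.48 + 0.32 − 0.24 − 0.16 − 0.16 + 0.08 = 0.88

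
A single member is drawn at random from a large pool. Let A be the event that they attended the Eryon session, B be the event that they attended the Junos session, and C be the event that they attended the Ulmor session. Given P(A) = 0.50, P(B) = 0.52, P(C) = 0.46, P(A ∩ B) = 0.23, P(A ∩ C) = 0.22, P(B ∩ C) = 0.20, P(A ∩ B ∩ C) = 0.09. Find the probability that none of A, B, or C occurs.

0.08

By inclusion–exclusion:
P(A ∪ B ∪ C) = 0.50 + 0.52 + 0.46 − 0.23 − 0.22 − 0.20 + 0.09 = 0.92
P(none) = 1 − 0.92 = 0.08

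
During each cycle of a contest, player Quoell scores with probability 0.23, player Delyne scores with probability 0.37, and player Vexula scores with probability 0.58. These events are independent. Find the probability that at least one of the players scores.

0.796258

P(none) = (1 − 0.23) × (1 − 0.37) × (1 − 0.58) = 0.77 × 0.63 × 0.42 = 0.203742
P(at least one) = 1 − 0.203742 = 0.796258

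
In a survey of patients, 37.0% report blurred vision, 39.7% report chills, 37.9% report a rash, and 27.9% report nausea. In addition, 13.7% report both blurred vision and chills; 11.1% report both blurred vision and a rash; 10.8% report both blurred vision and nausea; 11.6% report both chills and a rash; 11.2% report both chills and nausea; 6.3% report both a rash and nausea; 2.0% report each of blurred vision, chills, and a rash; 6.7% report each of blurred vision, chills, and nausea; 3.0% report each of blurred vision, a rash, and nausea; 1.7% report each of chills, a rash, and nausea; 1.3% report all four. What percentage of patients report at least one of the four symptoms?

89.9%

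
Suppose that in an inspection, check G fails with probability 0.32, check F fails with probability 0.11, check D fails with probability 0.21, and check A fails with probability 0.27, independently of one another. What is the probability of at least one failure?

0.65098116

P(none) = (1 − 0.32) × (1 − 0.11) × (1 − 0.21) × (1 − 0.27) = 0.68 × 0.89 × 0.79 × 0.73 = 0.34901884
P(at least one) = 1 − 0.34901884 = 0.65098116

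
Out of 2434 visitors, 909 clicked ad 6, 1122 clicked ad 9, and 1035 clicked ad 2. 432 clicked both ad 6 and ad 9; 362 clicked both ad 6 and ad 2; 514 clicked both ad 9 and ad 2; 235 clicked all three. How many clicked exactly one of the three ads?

Using the inclusion–exclusion count for exactly one event:
N(exactly one) = 909 + 1122 + 1035 − 2·432 − 2·362 − 2·514 + 3·235 = 1155

1155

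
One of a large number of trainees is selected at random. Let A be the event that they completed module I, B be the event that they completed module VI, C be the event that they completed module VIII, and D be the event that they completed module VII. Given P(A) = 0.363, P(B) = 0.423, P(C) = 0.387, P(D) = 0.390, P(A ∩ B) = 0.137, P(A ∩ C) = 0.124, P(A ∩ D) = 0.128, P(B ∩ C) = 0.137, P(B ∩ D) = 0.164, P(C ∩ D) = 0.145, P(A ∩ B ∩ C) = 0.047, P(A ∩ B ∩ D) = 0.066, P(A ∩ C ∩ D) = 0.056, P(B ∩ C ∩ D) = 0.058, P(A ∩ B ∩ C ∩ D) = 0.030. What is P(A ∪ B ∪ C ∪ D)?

Inclusion–exclusion gives
P(A ∪ B ∪ C ∪ D) = 0.363 + 0.423 + 0.387 + 0.390 − 0.137 − 0.124 − 0.128 − 0.137 − 0.164 − 0.145 + 0.047 + 0.066 + 0.056 + 0.058 − 0.030 = 0.925

0.925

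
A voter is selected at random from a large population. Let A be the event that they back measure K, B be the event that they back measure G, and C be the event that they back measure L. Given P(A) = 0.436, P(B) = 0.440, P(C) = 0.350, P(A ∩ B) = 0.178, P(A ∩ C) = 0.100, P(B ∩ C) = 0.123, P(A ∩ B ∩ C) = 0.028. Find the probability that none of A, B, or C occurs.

P(A ∪ B ∪ C) = 0.436 + 0.440 + 0.350 − 0.178 − 0.100 − 0.123 + 0.028 = 0.853
P(none) = 1 − 0.853 = 0.147

0.147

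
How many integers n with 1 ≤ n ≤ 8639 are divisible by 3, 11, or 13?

Inclusion–exclusion gives
⌊8639/3⌋ + ⌊8639/11⌋ + ⌊8639/13⌋ − ⌊8639/33⌋ − ⌊8639/39⌋ − ⌊8639/143⌋ + ⌊8639/429⌋ = 2879 + 785 + 664 − 261 − 221 − 60 + 20 = 3806

3806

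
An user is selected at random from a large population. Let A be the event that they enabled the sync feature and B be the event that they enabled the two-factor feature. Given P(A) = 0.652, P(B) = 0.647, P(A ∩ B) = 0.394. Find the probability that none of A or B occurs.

0.095

Using inclusion–exclusion:
P(A ∪ B) = 0.652 + 0.647 − 0.394 = 0.905
P(none) = 1 − 0.905 = 0.095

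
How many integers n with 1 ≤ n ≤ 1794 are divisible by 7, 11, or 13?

504

Inclusion–exclusion gives
256 + 163 + 138 − 23 − 19 − 12 + 1 = 504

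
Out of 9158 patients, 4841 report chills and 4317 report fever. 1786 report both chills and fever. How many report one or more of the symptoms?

7372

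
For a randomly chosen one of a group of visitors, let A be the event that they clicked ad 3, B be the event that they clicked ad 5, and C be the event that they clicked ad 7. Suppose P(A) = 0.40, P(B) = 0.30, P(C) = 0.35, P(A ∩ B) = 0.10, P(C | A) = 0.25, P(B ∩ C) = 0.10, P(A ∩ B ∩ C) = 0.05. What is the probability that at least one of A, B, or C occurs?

0.80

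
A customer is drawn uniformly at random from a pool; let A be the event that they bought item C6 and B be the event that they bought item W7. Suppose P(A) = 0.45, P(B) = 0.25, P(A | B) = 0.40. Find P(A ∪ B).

P(A ∩ B) = P(B)·P(A|B) = 0.25 × 0.40 = 0.10
By inclusion-exclusion,
P(A ∪ B) = 0.45 + 0.25 − 0.10 = 0.60

0.60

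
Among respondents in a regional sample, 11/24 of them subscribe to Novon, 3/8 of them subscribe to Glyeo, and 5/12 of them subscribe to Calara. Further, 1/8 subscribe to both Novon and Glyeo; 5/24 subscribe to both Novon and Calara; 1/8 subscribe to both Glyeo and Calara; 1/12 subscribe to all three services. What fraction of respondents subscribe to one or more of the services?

7/8

P(≥1) = 11/24 + 3/8 + 5/12 − 1/8 − 5/24 − 1/8 + 1/12 = 7/8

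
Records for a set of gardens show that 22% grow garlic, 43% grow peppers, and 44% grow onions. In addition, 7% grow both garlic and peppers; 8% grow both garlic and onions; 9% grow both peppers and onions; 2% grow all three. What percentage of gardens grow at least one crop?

By inclusion–exclusion:
P(union) = 22 + 43 + 44 − 7 − 8 − 9 + 2 = 87%

87%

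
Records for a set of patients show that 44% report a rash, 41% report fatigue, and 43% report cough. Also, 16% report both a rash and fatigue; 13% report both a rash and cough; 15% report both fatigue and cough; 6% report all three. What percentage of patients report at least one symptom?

90%

P(union) = 44 + 41 + 43 − 16 − 13 − 15 + 6 = 90%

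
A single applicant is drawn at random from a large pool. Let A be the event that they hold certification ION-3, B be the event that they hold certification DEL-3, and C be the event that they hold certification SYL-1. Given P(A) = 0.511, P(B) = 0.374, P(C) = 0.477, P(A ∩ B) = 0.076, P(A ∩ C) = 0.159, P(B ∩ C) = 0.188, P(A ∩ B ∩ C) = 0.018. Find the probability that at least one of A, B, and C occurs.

0.957

P(A ∪ B ∪ C) = 0.511 + 0.374 + 0.477 − 0.076 − 0.159 − 0.188 + 0.018 = 0.957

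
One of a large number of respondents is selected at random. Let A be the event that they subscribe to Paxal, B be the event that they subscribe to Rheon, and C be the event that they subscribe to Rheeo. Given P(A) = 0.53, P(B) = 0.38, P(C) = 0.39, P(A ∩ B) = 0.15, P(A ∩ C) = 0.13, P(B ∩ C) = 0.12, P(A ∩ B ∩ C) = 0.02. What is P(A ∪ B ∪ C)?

0.92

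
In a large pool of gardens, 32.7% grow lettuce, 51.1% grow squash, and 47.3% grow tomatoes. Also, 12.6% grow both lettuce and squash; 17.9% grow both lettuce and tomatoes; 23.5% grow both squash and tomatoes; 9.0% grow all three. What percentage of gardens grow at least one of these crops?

86.1%

Using inclusion–exclusion:
P(≥1) = 32.7 + 51.1 + 47.3 − 12.6 − 17.9 − 23.5 + 9.0 = 86.1%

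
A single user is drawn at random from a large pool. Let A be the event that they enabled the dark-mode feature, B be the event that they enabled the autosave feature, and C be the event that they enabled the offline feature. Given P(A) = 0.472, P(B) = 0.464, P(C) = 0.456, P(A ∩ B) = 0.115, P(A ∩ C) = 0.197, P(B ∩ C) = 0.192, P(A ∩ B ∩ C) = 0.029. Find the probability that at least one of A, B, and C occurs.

0.917

By inclusion-exclusion,
P(A ∪ B ∪ C) = 0.472 + 0.464 + 0.456 − 0.115 − 0.197 − 0.192 + 0.029 = 0.917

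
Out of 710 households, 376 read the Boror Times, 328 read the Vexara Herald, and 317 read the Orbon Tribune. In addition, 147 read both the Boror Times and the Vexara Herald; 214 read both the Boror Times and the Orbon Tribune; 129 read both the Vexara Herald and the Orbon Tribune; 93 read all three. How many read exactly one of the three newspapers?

320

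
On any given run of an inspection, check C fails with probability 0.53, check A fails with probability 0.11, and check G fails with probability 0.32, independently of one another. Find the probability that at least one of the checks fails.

0.715556

P(none) = (1 − 0.53) × (1 − 0.11) × (1 − 0.32) = 0.47 × 0.89 × 0.68 = 0.284444
P(at least one) = 1 − 0.284444 = 0.715556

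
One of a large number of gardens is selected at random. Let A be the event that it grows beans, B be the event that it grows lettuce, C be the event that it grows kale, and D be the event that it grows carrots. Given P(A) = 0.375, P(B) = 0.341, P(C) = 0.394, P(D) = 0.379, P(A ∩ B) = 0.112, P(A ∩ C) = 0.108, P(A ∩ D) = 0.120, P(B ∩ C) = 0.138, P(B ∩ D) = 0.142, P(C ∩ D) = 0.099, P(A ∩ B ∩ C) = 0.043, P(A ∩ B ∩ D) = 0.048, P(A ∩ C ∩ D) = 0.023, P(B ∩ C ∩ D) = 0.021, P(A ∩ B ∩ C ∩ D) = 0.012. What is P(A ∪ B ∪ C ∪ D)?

0.893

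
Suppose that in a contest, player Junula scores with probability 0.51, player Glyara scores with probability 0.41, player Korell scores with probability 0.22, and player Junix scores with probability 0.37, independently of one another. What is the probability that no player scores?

P(none) = (1 − 0.51) × (1 − 0.41) × (1 − 0.22) × (1 − 0.37) = 0.49 × 0.59 × 0.78 × 0.63 = 0.14206374

0.14206374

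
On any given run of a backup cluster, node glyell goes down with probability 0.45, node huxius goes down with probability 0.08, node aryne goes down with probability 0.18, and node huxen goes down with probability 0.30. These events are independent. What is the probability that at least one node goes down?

0.709556

Since the events are independent, P(none) is the product of the individual non-occurrence probabilities.
P(none) = (1 − 0.45) × (1 − 0.08) × (1 − 0.18) × (1 − 0.30) = 0.55 × 0.92 × 0.82 × 0.70 = 0.290444
P(at least one) = 1 − 0.290444 = 0.709556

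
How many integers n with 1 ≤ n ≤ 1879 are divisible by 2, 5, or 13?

Inclusion–exclusion gives
939 + 375 + 144 − 187 − 72 − 28 + 14 = 1185

1185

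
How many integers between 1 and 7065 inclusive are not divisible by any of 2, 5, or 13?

2608

By inclusion-exclusion,
⌊7065/2⌋ + ⌊7065/5⌋ + ⌊7065/13⌋ − ⌊7065/10⌋ − ⌊7065/26⌋ − ⌊7065/65⌋ + ⌊7065/130⌋ = 3532 + 1413 + 543 − 706 − 271 − 108 + 54 = 4457
7065 − 4457 = 2608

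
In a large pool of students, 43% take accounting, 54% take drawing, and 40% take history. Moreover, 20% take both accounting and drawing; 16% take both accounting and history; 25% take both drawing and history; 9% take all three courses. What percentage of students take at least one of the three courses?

By inclusion–exclusion:
P(at least one) = 43 + 54 + 40 − 20 − 16 − 25 + 9 = 85%

85%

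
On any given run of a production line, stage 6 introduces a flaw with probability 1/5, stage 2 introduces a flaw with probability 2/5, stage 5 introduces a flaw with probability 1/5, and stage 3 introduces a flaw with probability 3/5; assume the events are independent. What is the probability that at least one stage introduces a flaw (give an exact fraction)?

Independence gives P(none) = ∏(1 − pᵢ).
P(none) = (1 − 1/5) × (1 − 2/5) × (1 − 1/5) × (1 − 3/5) = 4/5 × 3/5 × 4/5 × 2/5 = 96/625
P(at least one) = 1 − 96/625 = 529/625

529/625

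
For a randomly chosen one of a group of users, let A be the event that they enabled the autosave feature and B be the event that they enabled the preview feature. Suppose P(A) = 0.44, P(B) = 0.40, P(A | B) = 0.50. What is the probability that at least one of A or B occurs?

0.64

P(A ∩ B) = P(B)·P(A|B) = 0.40 × 0.50 = 0.20
Inclusion–exclusion gives
P(A ∪ B) = 0.44 + 0.40 − 0.20 = 0.64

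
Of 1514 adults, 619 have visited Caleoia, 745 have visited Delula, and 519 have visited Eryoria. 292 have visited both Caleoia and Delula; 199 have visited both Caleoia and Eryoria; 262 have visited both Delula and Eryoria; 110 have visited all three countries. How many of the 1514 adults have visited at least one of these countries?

1240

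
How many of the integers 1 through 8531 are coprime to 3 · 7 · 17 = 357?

4590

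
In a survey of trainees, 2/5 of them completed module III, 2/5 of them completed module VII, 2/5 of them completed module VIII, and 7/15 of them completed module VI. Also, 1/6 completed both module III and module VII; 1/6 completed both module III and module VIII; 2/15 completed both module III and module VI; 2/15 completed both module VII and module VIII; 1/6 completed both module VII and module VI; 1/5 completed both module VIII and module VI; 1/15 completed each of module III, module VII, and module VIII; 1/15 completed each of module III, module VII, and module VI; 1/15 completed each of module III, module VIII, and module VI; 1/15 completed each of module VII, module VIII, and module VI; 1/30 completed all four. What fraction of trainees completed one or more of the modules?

14/15

P(union) = 2/5 + 2/5 + 2/5 + 7/15 − 1/6 − 1/6 − 2/15 − 2/15 − 1/6 − 1/5 + 1/15 + 1/15 + 1/15 + 1/15 − 1/30 = 14/15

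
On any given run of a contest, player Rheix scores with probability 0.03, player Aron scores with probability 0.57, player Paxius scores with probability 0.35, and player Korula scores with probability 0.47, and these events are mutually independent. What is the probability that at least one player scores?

P(none) = (1 − 0.03) × (1 − 0.57) × (1 − 0.35) × (1 − 0.47) = 0.97 × 0.43 × 0.65 × 0.53 = 0.14369095
P(at least one) = 1 − 0.14369095 = 0.85630905

0.85630905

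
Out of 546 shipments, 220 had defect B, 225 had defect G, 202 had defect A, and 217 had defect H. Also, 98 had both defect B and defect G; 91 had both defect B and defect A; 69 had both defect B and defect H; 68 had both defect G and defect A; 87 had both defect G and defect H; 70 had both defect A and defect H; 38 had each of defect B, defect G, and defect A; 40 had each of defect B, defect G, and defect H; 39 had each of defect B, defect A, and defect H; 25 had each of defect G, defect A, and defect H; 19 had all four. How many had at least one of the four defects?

Using inclusion–exclusion:
|at least one| = 220 + 225 + 202 + 217 − 98 − 91 − 69 − 68 − 87 − 70 + 38 + 40 + 39 + 25 − 19 = 504

504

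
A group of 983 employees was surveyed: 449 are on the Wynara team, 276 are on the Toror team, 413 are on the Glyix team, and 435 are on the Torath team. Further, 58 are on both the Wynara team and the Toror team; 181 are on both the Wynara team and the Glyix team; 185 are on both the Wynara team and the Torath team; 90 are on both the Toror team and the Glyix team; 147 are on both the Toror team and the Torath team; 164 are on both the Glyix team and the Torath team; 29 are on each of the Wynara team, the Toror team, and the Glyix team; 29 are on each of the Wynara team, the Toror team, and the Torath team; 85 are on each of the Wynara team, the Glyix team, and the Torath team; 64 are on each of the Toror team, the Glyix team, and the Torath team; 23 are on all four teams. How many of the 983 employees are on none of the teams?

51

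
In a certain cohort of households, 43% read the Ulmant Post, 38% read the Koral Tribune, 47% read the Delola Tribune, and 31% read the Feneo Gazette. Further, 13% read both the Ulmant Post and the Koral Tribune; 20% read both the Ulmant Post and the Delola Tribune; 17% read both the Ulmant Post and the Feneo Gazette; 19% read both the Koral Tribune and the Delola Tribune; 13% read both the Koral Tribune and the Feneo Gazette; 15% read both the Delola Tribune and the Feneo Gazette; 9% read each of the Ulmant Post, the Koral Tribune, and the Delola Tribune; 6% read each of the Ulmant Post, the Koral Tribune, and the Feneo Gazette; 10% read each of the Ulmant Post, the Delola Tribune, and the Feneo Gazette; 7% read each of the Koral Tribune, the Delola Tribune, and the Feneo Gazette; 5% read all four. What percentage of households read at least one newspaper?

89%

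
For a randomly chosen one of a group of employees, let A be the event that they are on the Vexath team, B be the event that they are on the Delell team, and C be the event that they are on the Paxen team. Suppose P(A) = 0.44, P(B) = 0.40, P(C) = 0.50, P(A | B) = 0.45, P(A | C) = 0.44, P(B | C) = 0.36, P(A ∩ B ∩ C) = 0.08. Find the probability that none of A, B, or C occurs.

0.16

P(A ∩ B) = P(B)·P(A|B) = 0.40 × 0.45 = 0.18
P(A ∩ C) = P(C)·P(A|C) = 0.50 × 0.44 = 0.22
P(B ∩ C) = P(C)·P(B|C) = 0.50 × 0.36 = 0.18
P(A ∪ B ∪ C) = 0.44 + 0.40 + 0.50 − 0.18 − 0.22 − 0.18 + 0.08 = 0.84
P(none) = 1 − 0.84 = 0.16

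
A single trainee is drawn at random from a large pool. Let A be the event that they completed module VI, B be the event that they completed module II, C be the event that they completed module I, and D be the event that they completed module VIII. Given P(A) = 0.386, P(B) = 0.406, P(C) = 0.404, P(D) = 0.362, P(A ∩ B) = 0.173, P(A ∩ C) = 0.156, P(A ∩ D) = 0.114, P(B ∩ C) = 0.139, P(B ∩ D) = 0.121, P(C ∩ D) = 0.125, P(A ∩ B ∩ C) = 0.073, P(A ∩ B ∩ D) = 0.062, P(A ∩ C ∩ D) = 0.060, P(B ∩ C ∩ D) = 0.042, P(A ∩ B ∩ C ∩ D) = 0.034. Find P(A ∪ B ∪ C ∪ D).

0.933

Apply inclusion-exclusion:
P(A ∪ B ∪ C ∪ D) = 0.386 + 0.406 + 0.404 + 0.362 − 0.173 − 0.156 − 0.114 − 0.139 − 0.121 − 0.125 + 0.073 + 0.062 + 0.060 + 0.042 − 0.034 = 0.933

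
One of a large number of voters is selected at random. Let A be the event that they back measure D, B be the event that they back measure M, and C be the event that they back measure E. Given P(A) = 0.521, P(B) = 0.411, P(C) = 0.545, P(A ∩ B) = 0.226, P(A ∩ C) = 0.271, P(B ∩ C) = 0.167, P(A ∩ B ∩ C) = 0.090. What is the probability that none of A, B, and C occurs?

0.097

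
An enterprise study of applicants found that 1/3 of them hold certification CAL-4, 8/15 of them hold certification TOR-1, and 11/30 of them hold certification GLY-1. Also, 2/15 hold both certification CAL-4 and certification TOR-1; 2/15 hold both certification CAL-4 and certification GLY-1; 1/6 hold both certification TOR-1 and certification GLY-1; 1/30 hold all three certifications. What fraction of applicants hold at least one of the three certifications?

P(≥1) = 1/3 + 8/15 + 11/30 − 2/15 − 2/15 − 1/6 + 1/30 = 5/6

5/6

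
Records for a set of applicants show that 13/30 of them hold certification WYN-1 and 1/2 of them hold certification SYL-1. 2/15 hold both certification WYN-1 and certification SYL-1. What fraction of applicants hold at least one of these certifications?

P(≥1) = 13/30 + 1/2 − 2/15 = 4/5

4/5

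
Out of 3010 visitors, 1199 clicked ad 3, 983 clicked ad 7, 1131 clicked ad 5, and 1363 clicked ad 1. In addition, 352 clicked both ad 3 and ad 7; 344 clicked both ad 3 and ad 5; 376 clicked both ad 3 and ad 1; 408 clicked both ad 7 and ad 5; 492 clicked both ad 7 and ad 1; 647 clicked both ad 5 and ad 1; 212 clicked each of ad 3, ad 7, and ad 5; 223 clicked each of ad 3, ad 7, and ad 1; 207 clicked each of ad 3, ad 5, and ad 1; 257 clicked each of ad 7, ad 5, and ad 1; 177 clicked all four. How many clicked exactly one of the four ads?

|exactly one| = 1199 + 983 + 1131 + 1363 − 2·352 − 2·344 − 2·376 − 2·408 − 2·492 − 2·647 + 3·212 + 3·223 + 3·207 + 3·257 − 4·177 = 1427

1427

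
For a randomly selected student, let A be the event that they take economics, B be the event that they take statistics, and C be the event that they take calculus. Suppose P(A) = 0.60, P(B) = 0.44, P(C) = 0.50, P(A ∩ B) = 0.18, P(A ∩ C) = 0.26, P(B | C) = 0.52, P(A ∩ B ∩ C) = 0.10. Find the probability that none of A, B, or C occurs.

0.06

P(B ∩ C) = P(C)·P(B|C) = 0.50 × 0.52 = 0.26
Using inclusion–exclusion:
P(A ∪ B ∪ C) = 0.60 + 0.44 + 0.50 − 0.18 − 0.26 − 0.26 + 0.10 = 0.94
P(none) = 1 − 0.94 = 0.06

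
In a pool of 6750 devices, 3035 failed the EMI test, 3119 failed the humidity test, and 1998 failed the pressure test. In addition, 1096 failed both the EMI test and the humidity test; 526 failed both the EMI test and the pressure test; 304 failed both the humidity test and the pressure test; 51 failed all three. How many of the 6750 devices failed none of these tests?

473

Inclusion–exclusion gives
|at least one| = 3035 + 3119 + 1998 − 1096 − 526 − 304 + 51 = 6277
None: 6750 − 6277 = 473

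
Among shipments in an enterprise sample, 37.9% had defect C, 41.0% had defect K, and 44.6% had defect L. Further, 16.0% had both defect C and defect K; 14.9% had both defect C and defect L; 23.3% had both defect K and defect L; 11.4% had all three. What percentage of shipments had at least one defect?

80.7%

Inclusion–exclusion gives
P(at least one) = 37.9 + 41.0 + 44.6 − 16.0 − 14.9 − 23.3 + 11.4 = 80.7%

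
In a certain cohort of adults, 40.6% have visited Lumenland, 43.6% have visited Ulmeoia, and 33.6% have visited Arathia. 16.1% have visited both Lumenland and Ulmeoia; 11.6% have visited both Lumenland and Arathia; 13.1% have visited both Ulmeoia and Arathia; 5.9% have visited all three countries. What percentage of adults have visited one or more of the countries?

82.9%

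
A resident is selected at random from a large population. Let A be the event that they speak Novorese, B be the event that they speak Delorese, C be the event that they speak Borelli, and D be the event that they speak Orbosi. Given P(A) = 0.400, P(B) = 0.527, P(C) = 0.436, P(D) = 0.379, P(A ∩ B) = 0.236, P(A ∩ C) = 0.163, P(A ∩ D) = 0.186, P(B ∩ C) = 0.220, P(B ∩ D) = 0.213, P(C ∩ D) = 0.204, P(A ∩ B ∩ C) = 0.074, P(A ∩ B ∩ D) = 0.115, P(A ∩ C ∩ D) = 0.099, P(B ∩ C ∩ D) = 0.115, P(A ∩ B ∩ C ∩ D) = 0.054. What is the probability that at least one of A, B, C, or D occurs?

0.869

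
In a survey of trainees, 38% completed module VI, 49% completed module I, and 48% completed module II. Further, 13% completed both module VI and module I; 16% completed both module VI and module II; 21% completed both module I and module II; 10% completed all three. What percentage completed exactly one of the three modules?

65%

By inclusion–exclusion (exactly-one form):
P(exactly one) = 38 + 49 + 48 − 2·13 − 2·16 − 2·21 + 3·10 = 65%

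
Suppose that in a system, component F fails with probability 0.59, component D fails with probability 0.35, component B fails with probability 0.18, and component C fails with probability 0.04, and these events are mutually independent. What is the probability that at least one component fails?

Independence gives P(none) = ∏(1 − pᵢ).
P(none) = (1 − 0.59) × (1 − 0.35) × (1 − 0.18) × (1 − 0.04) = 0.41 × 0.65 × 0.82 × 0.96 = 0.2097888
P(at least one) = 1 − 0.2097888 = 0.7902112

0.7902112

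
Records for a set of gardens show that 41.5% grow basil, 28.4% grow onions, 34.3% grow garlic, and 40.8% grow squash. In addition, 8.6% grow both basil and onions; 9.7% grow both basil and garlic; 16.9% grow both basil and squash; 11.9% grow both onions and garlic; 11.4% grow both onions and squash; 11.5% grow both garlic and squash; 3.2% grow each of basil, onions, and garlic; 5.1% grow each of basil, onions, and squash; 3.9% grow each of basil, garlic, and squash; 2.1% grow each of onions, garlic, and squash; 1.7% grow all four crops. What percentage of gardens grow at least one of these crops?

87.6%

Inclusion–exclusion gives
P(union) = 41.5 + 28.4 + 34.3 + 40.8 − 8.6 − 9.7 − 16.9 − 11.9 − 11.4 − 11.5 + 3.2 + 5.1 + 3.9 + 2.1 − 1.7 = 87.6%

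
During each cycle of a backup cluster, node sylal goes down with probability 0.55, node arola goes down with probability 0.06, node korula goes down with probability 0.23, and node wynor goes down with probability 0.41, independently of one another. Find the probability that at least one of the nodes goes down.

P(none) = (1 − 0.55) × (1 − 0.06) × (1 − 0.23) × (1 − 0.41) = 0.45 × 0.94 × 0.77 × 0.59 = 0.1921689
P(at least one) = 1 − 0.1921689 = 0.8078311

0.8078311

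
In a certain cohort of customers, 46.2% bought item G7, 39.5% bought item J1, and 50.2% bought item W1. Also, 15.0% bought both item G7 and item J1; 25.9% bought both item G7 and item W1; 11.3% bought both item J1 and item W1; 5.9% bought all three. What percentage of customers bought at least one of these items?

89.6%

P(at least one) = 46.2 + 39.5 + 50.2 − 15.0 − 25.9 − 11.3 + 5.9 = 89.6%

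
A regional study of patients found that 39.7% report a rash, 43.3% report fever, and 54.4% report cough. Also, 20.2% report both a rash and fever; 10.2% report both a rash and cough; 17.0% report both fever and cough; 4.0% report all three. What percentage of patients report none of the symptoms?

P(union) = 39.7 + 43.3 + 54.4 − 20.2 − 10.2 − 17.0 + 4.0 = 94.0%
P(none) = 100% − 94.0% = 6.0%

6.0%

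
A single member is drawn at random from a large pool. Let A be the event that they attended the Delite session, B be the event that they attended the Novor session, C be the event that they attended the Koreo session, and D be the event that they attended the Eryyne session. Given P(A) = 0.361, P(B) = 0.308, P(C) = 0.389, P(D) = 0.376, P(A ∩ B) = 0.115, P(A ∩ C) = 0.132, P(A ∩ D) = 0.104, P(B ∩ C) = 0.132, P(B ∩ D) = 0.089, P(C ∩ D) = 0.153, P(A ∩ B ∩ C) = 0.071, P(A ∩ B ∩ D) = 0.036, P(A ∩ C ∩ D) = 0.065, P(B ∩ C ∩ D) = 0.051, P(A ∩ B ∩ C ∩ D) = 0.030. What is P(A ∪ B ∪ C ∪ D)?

Apply inclusion-exclusion:
P(A ∪ B ∪ C ∪ D) = 0.361 + 0.308 + 0.389 + 0.376 − 0.115 − 0.132 − 0.104 − 0.132 − 0.089 − 0.153 + 0.071 + 0.036 + 0.065 + 0.051 − 0.030 = 0.902

0.902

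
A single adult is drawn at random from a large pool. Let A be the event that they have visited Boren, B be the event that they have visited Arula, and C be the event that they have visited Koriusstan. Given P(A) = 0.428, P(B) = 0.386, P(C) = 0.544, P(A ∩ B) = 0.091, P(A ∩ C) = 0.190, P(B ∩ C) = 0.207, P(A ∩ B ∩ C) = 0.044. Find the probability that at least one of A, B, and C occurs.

P(A ∪ B ∪ C) = 0.428 + 0.386 + 0.544 − 0.091 − 0.190 − 0.207 + 0.044 = 0.914

0.914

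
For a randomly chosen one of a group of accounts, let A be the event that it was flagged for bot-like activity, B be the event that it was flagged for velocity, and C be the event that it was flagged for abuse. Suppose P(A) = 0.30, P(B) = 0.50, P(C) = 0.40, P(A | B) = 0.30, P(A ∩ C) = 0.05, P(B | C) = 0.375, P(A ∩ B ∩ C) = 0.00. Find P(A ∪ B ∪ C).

0.85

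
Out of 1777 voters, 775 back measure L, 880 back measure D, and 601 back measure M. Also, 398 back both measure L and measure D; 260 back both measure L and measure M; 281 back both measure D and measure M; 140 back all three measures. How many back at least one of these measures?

N(≥1) = 775 + 880 + 601 − 398 − 260 − 281 + 140 = 1457

1457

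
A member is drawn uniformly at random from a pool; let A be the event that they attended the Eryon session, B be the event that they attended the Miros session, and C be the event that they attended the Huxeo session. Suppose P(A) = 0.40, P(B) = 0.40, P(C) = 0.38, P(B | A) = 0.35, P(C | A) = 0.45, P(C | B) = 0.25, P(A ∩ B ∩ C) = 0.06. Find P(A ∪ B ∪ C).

0.82

P(A ∩ B) = P(A)·P(B|A) = 0.40 × 0.35 = 0.14
P(A ∩ C) = P(A)·P(C|A) = 0.40 × 0.45 = 0.18
P(B ∩ C) = P(B)·P(C|B) = 0.40 × 0.25 = 0.10
P(A ∪ B ∪ C) = 0.40 + 0.40 + 0.38 − 0.14 − 0.18 − 0.10 + 0.06 = 0.82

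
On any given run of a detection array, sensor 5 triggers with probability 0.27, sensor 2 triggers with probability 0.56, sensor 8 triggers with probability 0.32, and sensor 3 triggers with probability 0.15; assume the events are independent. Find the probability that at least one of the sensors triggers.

P(none) = (1 − 0.27) × (1 − 0.56) × (1 − 0.32) × (1 − 0.15) = 0.73 × 0.44 × 0.68 × 0.85 = 0.1856536
P(at least one) = 1 − 0.1856536 = 0.8143464

0.8143464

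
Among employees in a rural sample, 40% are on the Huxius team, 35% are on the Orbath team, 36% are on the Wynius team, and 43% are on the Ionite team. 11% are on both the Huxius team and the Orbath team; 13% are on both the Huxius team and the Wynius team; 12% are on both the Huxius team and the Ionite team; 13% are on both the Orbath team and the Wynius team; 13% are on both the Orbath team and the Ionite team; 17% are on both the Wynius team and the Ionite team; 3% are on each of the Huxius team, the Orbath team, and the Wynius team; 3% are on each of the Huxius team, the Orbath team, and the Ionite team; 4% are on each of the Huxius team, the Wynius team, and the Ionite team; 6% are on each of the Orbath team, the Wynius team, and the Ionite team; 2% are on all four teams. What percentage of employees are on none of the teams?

11%

Apply inclusion-exclusion:
P(≥1) = 40 + 35 + 36 + 43 − 11 − 13 − 12 − 13 − 13 − 17 + 3 + 3 + 4 + 6 − 2 = 89%
P(none) = 100% − 89% = 11%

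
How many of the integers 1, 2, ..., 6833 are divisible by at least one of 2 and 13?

3679

By inclusion-exclusion,
⌊6833/2⌋ + ⌊6833/13⌋ − ⌊6833/26⌋ = 3416 + 525 − 262 = 3679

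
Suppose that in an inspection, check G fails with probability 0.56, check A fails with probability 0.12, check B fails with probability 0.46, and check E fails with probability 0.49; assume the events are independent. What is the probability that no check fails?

P(none) = (1 − 0.56) × (1 − 0.12) × (1 − 0.46) × (1 − 0.49) = 0.44 × 0.88 × 0.54 × 0.51 = 0.10663488

0.10663488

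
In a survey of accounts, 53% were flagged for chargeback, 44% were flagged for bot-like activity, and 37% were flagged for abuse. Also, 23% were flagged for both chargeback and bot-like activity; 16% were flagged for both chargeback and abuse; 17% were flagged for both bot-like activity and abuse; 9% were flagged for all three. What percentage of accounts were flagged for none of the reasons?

13%

By inclusion–exclusion:
P(union) = 53 + 44 + 37 − 23 − 16 − 17 + 9 = 87%
P(none) = 100% − 87% = 13%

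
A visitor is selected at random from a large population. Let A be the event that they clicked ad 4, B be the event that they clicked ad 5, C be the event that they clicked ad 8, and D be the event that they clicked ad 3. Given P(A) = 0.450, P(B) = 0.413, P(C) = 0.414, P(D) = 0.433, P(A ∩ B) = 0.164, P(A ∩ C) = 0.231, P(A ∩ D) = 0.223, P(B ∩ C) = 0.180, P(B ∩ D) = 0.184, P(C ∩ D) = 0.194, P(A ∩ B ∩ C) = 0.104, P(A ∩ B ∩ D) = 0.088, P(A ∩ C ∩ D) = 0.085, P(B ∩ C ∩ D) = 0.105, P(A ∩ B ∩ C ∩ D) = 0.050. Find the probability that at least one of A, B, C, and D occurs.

0.866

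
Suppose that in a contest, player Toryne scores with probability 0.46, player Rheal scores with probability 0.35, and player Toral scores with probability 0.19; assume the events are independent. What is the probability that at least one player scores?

0.71569

Independence gives P(none) = ∏(1 − pᵢ).
P(none) = (1 − 0.46) × (1 − 0.35) × (1 − 0.19) = 0.54 × 0.65 × 0.81 = 0.28431
P(at least one) = 1 − 0.28431 = 0.71569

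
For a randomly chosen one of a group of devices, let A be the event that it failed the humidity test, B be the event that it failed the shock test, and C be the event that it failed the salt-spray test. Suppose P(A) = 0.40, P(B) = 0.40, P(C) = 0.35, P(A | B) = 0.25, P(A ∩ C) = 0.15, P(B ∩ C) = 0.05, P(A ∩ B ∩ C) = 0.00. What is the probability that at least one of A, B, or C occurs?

P(A ∩ B) = P(B)·P(A|B) = 0.40 × 0.25 = 0.10
Using inclusion–exclusion:
P(A ∪ B ∪ C) = 0.40 + 0.40 + 0.35 − 0.10 − 0.15 − 0.05 + 0.00 = 0.85

0.85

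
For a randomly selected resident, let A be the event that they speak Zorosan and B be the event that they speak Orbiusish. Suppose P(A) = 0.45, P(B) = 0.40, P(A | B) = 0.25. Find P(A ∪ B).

P(A ∩ B) = P(B)·P(A|B) = 0.40 × 0.25 = 0.10
Inclusion–exclusion gives
P(A ∪ B) = 0.45 + 0.40 − 0.10 = 0.75

0.75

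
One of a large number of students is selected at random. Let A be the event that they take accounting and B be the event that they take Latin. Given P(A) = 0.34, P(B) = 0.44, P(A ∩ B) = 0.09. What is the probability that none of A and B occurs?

Using inclusion–exclusion:
P(A ∪ B) = 0.34 + 0.44 − 0.09 = 0.69
P(none) = 1 − 0.69 = 0.31

0.31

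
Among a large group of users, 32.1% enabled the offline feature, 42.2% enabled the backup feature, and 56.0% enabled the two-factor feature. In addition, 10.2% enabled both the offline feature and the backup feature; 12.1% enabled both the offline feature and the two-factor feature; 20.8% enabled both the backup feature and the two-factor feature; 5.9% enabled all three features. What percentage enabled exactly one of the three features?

P(exactly one) = 32.1 + 42.2 + 56.0 − 2·10.2 − 2·12.1 − 2·20.8 + 3·5.9 = 61.8%

61.8%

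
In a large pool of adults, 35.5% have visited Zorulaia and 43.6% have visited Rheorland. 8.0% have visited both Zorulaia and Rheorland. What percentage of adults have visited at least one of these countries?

71.1%

By inclusion–exclusion:
P(at least one) = 35.5 + 43.6 − 8.0 = 71.1%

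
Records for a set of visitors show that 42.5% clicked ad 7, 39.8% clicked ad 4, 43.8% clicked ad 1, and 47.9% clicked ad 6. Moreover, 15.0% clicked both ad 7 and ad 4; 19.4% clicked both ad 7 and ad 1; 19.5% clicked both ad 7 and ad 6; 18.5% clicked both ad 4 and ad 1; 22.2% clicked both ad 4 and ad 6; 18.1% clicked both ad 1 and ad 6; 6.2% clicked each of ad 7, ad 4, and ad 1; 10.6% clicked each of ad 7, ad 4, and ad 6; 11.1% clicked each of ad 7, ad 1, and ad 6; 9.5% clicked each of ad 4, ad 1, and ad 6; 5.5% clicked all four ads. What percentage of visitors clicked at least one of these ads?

P(union) = 42.5 + 39.8 + 43.8 + 47.9 − 15.0 − 19.4 − 19.5 − 18.5 − 22.2 − 18.1 + 6.2 + 10.6 + 11.1 + 9.5 − 5.5 = 93.2%

93.2%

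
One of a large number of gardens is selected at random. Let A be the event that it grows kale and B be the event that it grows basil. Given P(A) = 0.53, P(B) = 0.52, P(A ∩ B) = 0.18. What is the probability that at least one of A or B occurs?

P(A ∪ B) = 0.53 + 0.52 − 0.18 = 0.87

0.87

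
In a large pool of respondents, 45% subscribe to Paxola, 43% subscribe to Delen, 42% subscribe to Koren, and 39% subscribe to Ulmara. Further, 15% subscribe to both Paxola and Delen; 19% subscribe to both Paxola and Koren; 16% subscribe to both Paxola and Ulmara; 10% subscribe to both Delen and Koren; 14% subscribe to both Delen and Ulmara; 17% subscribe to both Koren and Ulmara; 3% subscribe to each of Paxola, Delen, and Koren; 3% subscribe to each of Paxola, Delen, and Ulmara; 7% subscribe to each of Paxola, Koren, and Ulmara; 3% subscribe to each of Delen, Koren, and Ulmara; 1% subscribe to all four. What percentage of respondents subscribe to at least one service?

93%

P(union) = 45 + 43 + 42 + 39 − 15 − 19 − 16 − 10 − 14 − 17 + 3 + 3 + 7 + 3 − 1 = 93%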